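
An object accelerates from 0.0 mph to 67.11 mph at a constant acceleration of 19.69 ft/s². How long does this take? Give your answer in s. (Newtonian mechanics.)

v₀ = 0.0 mph × 0.44704 = 0.0 m/s
v = 67.11 mph × 0.44704 = 30.0009 m/s
a = 19.69 ft/s² × 0.3048 = 6.00151 m/s²
t = (v - v₀) / a = (30.0009 - 0.0) / 6.00151 = 4.999 s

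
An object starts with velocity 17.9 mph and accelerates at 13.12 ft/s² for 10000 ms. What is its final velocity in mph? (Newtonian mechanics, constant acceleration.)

v₀ = 17.9 mph × 0.44704 = 8.00202 m/s
a = 13.12 ft/s² × 0.3048 = 3.99898 m/s²
t = 10000 ms × 0.001 = 10.0 s
v = v₀ + a × t = 8.00202 + 3.99898 × 10.0 = 47.9918 m/s
v = 47.9918 m/s / 0.44704 = 107.4 mph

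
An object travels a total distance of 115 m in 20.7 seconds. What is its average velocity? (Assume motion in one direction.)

v_avg = Δd / Δt = 115 / 20.7 = 5.56 m/s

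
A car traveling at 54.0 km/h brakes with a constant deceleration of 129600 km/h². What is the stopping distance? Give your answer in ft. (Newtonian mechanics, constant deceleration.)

v₀ = 54.0 km/h × 0.2777777777777778 = 15.0 m/s
a = 129600 km/h² × 7.716049382716049e-05 = 10.0 m/s²
d = v₀² / (2a) = 15.0² / (2 × 10.0) = 225.0 / 20.0 = 11.25 m
d = 11.25 m / 0.3048 = 36.91 ft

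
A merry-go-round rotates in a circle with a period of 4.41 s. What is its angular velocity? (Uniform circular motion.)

ω = 2π/T = 2π/4.41 = 1.4248 rad/s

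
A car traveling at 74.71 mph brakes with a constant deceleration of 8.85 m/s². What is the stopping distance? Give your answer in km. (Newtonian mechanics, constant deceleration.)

v₀ = 74.71 mph × 0.44704 = 33.3984 m/s
d = v₀² / (2a) = 33.3984² / (2 × 8.85) = 1115.45 / 17.7 = 63.0198 m
d = 63.0198 m / 1000.0 = 0.06302 km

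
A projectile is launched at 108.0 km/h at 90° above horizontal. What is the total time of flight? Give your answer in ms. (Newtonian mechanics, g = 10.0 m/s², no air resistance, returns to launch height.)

v₀ = 108.0 km/h × 0.2777777777777778 = 30.0 m/s
T = 2 × v₀ × sin(θ) / g = 2 × 30.0 × sin(90°) / 10.0 = 2 × 30.0 × 1.0 / 10.0 = 6.0 s
T = 6.0 s / 0.001 = 6000 ms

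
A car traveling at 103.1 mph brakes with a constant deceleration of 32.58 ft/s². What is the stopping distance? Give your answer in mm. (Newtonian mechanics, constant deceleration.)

v₀ = 103.1 mph × 0.44704 = 46.0898 m/s
a = 32.58 ft/s² × 0.3048 = 9.93038 m/s²
d = v₀² / (2a) = 46.0898² / (2 × 9.93038) = 2124.27 / 19.8608 = 106.958 m
d = 106.958 m / 0.001 = 107000 mm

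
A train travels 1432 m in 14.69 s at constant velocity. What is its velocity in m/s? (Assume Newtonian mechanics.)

v = d / t = 1432 / 14.69 = 97.48 m/s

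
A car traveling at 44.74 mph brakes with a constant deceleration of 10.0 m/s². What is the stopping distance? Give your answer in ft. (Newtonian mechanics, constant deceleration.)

v₀ = 44.74 mph × 0.44704 = 20.0006 m/s
d = v₀² / (2a) = 20.0006² / (2 × 10.0) = 400.024 / 20.0 = 20.0012 m
d = 20.0012 m / 0.3048 = 65.62 ft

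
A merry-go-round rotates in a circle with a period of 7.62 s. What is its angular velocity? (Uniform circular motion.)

ω = 2π/T = 2π/7.62 = 0.8246 rad/s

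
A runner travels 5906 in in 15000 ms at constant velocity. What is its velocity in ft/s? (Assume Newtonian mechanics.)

d = 5906 in × 0.0254 = 150.012 m
t = 15000 ms × 0.001 = 15.0 s
v = d / t = 150.012 / 15.0 = 10.0008 m/s
v = 10.0008 m/s / 0.3048 = 32.81 ft/s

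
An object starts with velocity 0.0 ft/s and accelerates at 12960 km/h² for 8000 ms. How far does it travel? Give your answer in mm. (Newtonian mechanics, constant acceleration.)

v₀ = 0.0 ft/s × 0.3048 = 0.0 m/s
a = 12960 km/h² × 7.716049382716049e-05 = 1.0 m/s²
t = 8000 ms × 0.001 = 8.0 s
d = v₀ × t + ½ × a × t² = 0.0 × 8.0 + 0.5 × 1.0 × 8.0² = 32.0 m
d = 32.0 m / 0.001 = 32000 mm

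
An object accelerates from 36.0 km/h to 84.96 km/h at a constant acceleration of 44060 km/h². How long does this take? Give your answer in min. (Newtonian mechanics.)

v₀ = 36.0 km/h × 0.2777777777777778 = 10.0 m/s
v = 84.96 km/h × 0.2777777777777778 = 23.6 m/s
a = 44060 km/h² × 7.716049382716049e-05 = 3.39969 m/s²
t = (v - v₀) / a = (23.6 - 10.0) / 3.39969 = 4.00036 s
t = 4.00036 s / 60.0 = 0.06667 min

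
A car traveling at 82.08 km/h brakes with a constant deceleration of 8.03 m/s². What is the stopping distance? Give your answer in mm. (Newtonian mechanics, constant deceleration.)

v₀ = 82.08 km/h × 0.2777777777777778 = 22.8 m/s
d = v₀² / (2a) = 22.8² / (2 × 8.03) = 519.84 / 16.06 = 32.3686 m
d = 32.3686 m / 0.001 = 32370 mm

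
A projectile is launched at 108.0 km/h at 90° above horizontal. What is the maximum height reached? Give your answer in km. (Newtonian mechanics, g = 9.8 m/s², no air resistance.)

v₀ = 108.0 km/h × 0.2777777777777778 = 30.0 m/s
H = v₀² × sin²(θ) / (2g) = 30.0² × sin(90°)² / (2 × 9.8) = 900.0 × 1.0 / 19.6 = 45.9184 m
H = 45.9184 m / 1000.0 = 0.04592 km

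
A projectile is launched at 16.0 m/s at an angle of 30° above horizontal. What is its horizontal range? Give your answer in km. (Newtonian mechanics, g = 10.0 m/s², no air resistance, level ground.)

R = v₀² × sin(2θ) / g = 16.0² × sin(2 × 30°) / 10.0 = 256.0 × 0.866025 / 10.0 = 22.1702 m
R = 22.1702 m / 1000.0 = 0.02217 km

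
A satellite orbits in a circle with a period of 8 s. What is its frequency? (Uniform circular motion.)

f = 1/T = 1/8 = 0.125 Hz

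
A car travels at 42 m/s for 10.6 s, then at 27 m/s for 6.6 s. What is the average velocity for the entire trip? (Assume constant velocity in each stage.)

d₁ = v₁t₁ = 42 × 10.6 = 445.2 m
d₂ = v₂t₂ = 27 × 6.6 = 178.2 m
d_total = 623.4 m, t_total = 17.2 s
v_avg = d_total/t_total = 623.4/17.2 = 36.24 m/s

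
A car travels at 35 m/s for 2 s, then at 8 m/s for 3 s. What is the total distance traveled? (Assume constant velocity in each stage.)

d₁ = v₁t₁ = 35 × 2 = 70 m
d₂ = v₂t₂ = 8 × 3 = 24 m
d_total = 70 + 24 = 94 m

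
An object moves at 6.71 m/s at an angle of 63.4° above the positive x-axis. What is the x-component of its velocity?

vₓ = v cos(θ) = 6.71 × cos(63.4°) = 3.0 m/s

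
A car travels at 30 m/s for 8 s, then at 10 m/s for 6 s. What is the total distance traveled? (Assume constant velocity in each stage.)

d₁ = v₁t₁ = 30 × 8 = 240 m
d₂ = v₂t₂ = 10 × 6 = 60 m
d_total = 240 + 60 = 300 m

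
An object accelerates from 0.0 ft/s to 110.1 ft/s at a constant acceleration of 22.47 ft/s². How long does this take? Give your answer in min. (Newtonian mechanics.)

v₀ = 0.0 ft/s × 0.3048 = 0.0 m/s
v = 110.1 ft/s × 0.3048 = 33.5585 m/s
a = 22.47 ft/s² × 0.3048 = 6.84886 m/s²
t = (v - v₀) / a = (33.5585 - 0.0) / 6.84886 = 4.89987 s
t = 4.89987 s / 60.0 = 0.08166 min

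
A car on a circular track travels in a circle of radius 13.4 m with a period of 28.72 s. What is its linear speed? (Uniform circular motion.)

v = 2πr/T = 2π×13.4/28.72 = 2.93 m/s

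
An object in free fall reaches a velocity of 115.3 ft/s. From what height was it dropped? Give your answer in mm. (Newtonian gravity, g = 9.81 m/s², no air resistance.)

v = 115.3 ft/s × 0.3048 = 35.1434 m/s
h = v² / (2g) = 35.1434² / (2 × 9.81) = 62.949 m
h = 62.949 m / 0.001 = 62950 mm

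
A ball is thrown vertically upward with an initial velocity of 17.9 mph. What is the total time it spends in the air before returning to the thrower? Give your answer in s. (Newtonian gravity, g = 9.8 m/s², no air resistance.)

v₀ = 17.9 mph × 0.44704 = 8.00202 m/s
t_total = 2 × v₀ / g = 2 × 8.00202 / 9.8 = 1.633 s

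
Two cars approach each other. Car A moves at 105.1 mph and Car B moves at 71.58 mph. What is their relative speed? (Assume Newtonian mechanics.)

v_rel = v_A + v_B = 105.1 + 71.58 = 176.68 mph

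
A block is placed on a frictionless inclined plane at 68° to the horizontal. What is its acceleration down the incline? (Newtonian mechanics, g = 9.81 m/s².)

a = g sin(θ) = 9.81 × sin(68°) = 9.81 × 0.9272 = 9.1 m/s²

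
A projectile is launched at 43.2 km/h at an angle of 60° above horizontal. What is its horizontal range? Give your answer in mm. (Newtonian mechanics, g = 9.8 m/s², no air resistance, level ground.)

v₀ = 43.2 km/h × 0.2777777777777778 = 12.0 m/s
R = v₀² × sin(2θ) / g = 12.0² × sin(2 × 60°) / 9.8 = 144.0 × 0.866025 / 9.8 = 12.7253 m
R = 12.7253 m / 0.001 = 12730 mm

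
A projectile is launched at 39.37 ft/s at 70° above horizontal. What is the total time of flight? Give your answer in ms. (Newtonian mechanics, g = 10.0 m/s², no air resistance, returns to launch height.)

v₀ = 39.37 ft/s × 0.3048 = 12.0 m/s
T = 2 × v₀ × sin(θ) / g = 2 × 12.0 × sin(70°) / 10.0 = 2 × 12.0 × 0.939693 / 10.0 = 2.25526 s
T = 2.25526 s / 0.001 = 2255 ms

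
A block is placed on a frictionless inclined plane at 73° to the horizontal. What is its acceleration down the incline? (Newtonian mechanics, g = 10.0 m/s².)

a = g sin(θ) = 10.0 × sin(73°) = 10.0 × 0.9563 = 9.56 m/s²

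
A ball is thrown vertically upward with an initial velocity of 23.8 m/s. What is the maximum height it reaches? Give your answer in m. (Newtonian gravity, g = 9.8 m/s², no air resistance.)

h_max = v₀² / (2g) = 23.8² / (2 × 9.8) = 566.44 / 19.6 = 28.9 m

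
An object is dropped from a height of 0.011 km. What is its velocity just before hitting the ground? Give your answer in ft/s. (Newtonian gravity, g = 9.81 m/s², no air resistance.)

h = 0.011 km × 1000.0 = 11.0 m
v = √(2gh) = √(2 × 9.81 × 11.0) = 14.6908 m/s
v = 14.6908 m/s / 0.3048 = 48.2 ft/s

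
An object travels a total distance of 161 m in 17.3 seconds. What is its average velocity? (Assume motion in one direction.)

v_avg = Δd / Δt = 161 / 17.3 = 9.31 m/s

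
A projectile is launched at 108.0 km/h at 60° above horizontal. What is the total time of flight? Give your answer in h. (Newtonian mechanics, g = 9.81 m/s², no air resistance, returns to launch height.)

v₀ = 108.0 km/h × 0.2777777777777778 = 30.0 m/s
T = 2 × v₀ × sin(θ) / g = 2 × 30.0 × sin(60°) / 9.81 = 2 × 30.0 × 0.866025 / 9.81 = 5.29679 s
T = 5.29679 s / 3600.0 = 0.001471 h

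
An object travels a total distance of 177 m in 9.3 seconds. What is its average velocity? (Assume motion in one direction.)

v_avg = Δd / Δt = 177 / 9.3 = 19.03 m/s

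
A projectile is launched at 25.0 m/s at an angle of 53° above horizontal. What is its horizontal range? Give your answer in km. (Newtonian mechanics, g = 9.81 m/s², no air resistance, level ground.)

R = v₀² × sin(2θ) / g = 25.0² × sin(2 × 53°) / 9.81 = 625.0 × 0.961262 / 9.81 = 61.2425 m
R = 61.2425 m / 1000.0 = 0.06124 km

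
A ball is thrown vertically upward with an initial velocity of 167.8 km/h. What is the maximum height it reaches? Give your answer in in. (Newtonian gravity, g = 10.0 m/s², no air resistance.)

v₀ = 167.8 km/h × 0.2777777777777778 = 46.6111 m/s
h_max = v₀² / (2g) = 46.6111² / (2 × 10.0) = 2172.59 / 20.0 = 108.63 m
h_max = 108.63 m / 0.0254 = 4277 in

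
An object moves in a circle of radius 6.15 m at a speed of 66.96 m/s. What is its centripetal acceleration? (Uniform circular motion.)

a_c = v²/r = 66.96²/6.15 = 4483.6416/6.15 = 729.05 m/s²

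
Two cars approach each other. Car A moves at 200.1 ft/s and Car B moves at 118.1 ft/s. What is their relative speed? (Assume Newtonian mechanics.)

v_rel = v_A + v_B = 200.1 + 118.1 = 318.2 ft/s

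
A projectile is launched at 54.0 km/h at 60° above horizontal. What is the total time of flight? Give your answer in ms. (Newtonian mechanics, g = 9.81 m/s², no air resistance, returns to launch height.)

v₀ = 54.0 km/h × 0.2777777777777778 = 15.0 m/s
T = 2 × v₀ × sin(θ) / g = 2 × 15.0 × sin(60°) / 9.81 = 2 × 15.0 × 0.866025 / 9.81 = 2.64839 s
T = 2.64839 s / 0.001 = 2648 ms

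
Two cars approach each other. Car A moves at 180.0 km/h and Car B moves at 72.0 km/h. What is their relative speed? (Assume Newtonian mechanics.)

v_rel = v_A + v_B = 180.0 + 72.0 = 252.0 km/h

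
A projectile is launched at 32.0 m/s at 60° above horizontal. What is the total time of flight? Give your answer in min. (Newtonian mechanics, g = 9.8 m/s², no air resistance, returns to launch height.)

T = 2 × v₀ × sin(θ) / g = 2 × 32.0 × sin(60°) / 9.8 = 2 × 32.0 × 0.866025 / 9.8 = 5.65567 s
T = 5.65567 s / 60.0 = 0.09426 min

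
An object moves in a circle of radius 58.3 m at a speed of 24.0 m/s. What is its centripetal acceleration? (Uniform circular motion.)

a_c = v²/r = 24.0²/58.3 = 576.0/58.3 = 9.88 m/s²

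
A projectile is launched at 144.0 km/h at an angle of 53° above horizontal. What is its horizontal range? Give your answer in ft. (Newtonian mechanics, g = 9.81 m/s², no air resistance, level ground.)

v₀ = 144.0 km/h × 0.2777777777777778 = 40.0 m/s
R = v₀² × sin(2θ) / g = 40.0² × sin(2 × 53°) / 9.81 = 1600.0 × 0.961262 / 9.81 = 156.781 m
R = 156.781 m / 0.3048 = 514.4 ft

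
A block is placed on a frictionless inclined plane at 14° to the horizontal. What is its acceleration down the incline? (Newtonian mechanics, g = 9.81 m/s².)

a = g sin(θ) = 9.81 × sin(14°) = 9.81 × 0.2419 = 2.37 m/s²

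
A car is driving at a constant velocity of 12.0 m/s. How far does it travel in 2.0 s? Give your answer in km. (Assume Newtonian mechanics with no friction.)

d = v × t = 12.0 × 2.0 = 24.0 m
d = 24.0 m / 1000.0 = 0.024 km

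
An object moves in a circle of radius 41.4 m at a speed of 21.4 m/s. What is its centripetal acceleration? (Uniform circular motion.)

a_c = v²/r = 21.4²/41.4 = 457.96/41.4 = 11.06 m/s²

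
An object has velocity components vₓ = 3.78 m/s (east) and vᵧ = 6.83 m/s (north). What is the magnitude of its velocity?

|v| = √(vₓ² + vᵧ²) = √(3.78² + 6.83²) = √(60.9373) = 7.81 m/s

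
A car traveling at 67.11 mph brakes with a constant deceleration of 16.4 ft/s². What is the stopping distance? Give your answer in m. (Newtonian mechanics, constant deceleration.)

v₀ = 67.11 mph × 0.44704 = 30.0009 m/s
a = 16.4 ft/s² × 0.3048 = 4.99872 m/s²
d = v₀² / (2a) = 30.0009² / (2 × 4.99872) = 900.054 / 9.99744 = 90.03 m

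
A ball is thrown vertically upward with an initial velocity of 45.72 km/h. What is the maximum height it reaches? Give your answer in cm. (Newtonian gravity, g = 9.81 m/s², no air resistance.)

v₀ = 45.72 km/h × 0.2777777777777778 = 12.7 m/s
h_max = v₀² / (2g) = 12.7² / (2 × 9.81) = 161.29 / 19.62 = 8.22069 m
h_max = 8.22069 m / 0.01 = 822.1 cm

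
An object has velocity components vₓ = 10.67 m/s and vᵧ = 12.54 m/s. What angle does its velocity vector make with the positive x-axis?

θ = arctan(vᵧ/vₓ) = arctan(12.54/10.67) = 49.61°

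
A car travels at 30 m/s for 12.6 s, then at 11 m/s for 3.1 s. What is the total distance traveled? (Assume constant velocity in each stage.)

d₁ = v₁t₁ = 30 × 12.6 = 378.0 m
d₂ = v₂t₂ = 11 × 3.1 = 34.1 m
d_total = 378.0 + 34.1 = 412.1 m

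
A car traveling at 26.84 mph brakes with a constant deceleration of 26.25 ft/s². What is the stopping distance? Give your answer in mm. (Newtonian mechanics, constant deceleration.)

v₀ = 26.84 mph × 0.44704 = 11.9986 m/s
a = 26.25 ft/s² × 0.3048 = 8.001 m/s²
d = v₀² / (2a) = 11.9986² / (2 × 8.001) = 143.966 / 16.002 = 8.99675 m
d = 8.99675 m / 0.001 = 8997 mm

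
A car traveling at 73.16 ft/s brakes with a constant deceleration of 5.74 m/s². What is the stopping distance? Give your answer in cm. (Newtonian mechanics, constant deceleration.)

v₀ = 73.16 ft/s × 0.3048 = 22.2992 m/s
d = v₀² / (2a) = 22.2992² / (2 × 5.74) = 497.254 / 11.48 = 43.3148 m
d = 43.3148 m / 0.01 = 4331 cm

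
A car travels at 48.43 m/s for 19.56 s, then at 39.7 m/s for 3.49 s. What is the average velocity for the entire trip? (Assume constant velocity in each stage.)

d₁ = v₁t₁ = 48.43 × 19.56 = 947.2908 m
d₂ = v₂t₂ = 39.7 × 3.49 = 138.553 m
d_total = 1085.8438 m, t_total = 23.05 s
v_avg = d_total/t_total = 1085.8438/23.05 = 47.11 m/s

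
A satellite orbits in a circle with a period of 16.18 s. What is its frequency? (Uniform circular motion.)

f = 1/T = 1/16.18 = 0.0618 Hz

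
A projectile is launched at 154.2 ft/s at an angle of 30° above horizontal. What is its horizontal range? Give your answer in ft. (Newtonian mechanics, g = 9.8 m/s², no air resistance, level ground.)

v₀ = 154.2 ft/s × 0.3048 = 47.0002 m/s
R = v₀² × sin(2θ) / g = 47.0002² × sin(2 × 30°) / 9.8 = 2209.02 × 0.866025 / 9.8 = 195.211 m
R = 195.211 m / 0.3048 = 640.5 ft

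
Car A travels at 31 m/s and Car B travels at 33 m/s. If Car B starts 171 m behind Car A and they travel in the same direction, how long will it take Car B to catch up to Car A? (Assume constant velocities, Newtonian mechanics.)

Relative speed: v_rel = 33 - 31 = 2 m/s
Time to catch: t = d₀/v_rel = 171/2 = 85.5 s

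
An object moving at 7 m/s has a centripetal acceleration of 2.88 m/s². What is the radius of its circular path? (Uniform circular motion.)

r = v²/a_c = 7²/2.88 = 17.01 m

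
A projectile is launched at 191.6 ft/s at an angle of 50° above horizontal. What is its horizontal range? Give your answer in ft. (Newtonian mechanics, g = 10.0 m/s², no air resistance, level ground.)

v₀ = 191.6 ft/s × 0.3048 = 58.3997 m/s
R = v₀² × sin(2θ) / g = 58.3997² × sin(2 × 50°) / 10.0 = 3410.52 × 0.984808 / 10.0 = 335.871 m
R = 335.871 m / 0.3048 = 1102 ft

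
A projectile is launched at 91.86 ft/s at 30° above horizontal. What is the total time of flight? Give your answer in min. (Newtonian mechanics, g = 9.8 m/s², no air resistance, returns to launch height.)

v₀ = 91.86 ft/s × 0.3048 = 27.9989 m/s
T = 2 × v₀ × sin(θ) / g = 2 × 27.9989 × sin(30°) / 9.8 = 2 × 27.9989 × 0.5 / 9.8 = 2.85703 s
T = 2.85703 s / 60.0 = 0.04762 min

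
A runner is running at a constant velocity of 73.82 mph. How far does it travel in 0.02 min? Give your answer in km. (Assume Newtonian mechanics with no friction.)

v = 73.82 mph × 0.44704 = 33.0005 m/s
t = 0.02 min × 60.0 = 1.2 s
d = v × t = 33.0005 × 1.2 = 39.6006 m
d = 39.6006 m / 1000.0 = 0.0396 km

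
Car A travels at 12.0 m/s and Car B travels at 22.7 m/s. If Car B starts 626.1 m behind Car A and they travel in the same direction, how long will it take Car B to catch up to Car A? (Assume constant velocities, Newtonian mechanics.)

Relative speed: v_rel = 22.7 - 12.0 = 10.7 m/s
Time to catch: t = d₀/v_rel = 626.1/10.7 = 58.51 s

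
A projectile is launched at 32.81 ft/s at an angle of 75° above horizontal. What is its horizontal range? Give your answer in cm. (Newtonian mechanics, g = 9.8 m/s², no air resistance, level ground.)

v₀ = 32.81 ft/s × 0.3048 = 10.0005 m/s
R = v₀² × sin(2θ) / g = 10.0005² × sin(2 × 75°) / 9.8 = 100.01 × 0.5 / 9.8 = 5.10255 m
R = 5.10255 m / 0.01 = 510.3 cm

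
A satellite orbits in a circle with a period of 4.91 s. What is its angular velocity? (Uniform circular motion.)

ω = 2π/T = 2π/4.91 = 1.2797 rad/s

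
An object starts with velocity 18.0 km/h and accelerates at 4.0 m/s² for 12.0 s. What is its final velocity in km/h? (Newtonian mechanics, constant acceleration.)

v₀ = 18.0 km/h × 0.2777777777777778 = 5.0 m/s
v = v₀ + a × t = 5.0 + 4.0 × 12.0 = 53.0 m/s
v = 53.0 m/s / 0.2777777777777778 = 190.8 km/h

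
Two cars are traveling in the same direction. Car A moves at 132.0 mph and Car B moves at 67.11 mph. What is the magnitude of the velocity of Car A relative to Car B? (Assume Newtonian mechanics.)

v_rel = |v_A - v_B| = |132.0 - 67.11| = 64.89 mph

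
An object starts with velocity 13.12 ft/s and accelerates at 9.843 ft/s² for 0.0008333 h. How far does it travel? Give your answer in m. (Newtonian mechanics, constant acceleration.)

v₀ = 13.12 ft/s × 0.3048 = 3.99898 m/s
a = 9.843 ft/s² × 0.3048 = 3.00015 m/s²
t = 0.0008333 h × 3600.0 = 2.99988 s
d = v₀ × t + ½ × a × t² = 3.99898 × 2.99988 + 0.5 × 3.00015 × 2.99988² = 25.5 m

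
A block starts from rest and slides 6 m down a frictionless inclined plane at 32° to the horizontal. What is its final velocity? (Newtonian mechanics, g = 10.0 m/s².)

a = g sin(θ) = 10.0 × sin(32°) = 5.2992 m/s²
v = √(2ad) = √(2 × 5.2992 × 6) = 7.97 m/s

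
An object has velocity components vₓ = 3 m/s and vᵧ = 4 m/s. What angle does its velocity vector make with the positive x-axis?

θ = arctan(vᵧ/vₓ) = arctan(4/3) = 53.13°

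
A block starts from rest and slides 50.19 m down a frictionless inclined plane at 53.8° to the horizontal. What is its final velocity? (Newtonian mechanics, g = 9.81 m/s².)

a = g sin(θ) = 9.81 × sin(53.8°) = 7.9163 m/s²
v = √(2ad) = √(2 × 7.9163 × 50.19) = 28.19 m/s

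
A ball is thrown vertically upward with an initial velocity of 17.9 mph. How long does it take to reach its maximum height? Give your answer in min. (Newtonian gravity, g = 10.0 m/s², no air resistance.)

v₀ = 17.9 mph × 0.44704 = 8.00202 m/s
t_up = v₀ / g = 8.00202 / 10.0 = 0.800202 s
t_up = 0.800202 s / 60.0 = 0.01334 min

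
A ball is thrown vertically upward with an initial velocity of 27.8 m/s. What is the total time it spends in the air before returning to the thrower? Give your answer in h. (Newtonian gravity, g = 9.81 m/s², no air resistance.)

t_total = 2 × v₀ / g = 2 × 27.8 / 9.81 = 5.66769 s
t_total = 5.66769 s / 3600.0 = 0.001574 h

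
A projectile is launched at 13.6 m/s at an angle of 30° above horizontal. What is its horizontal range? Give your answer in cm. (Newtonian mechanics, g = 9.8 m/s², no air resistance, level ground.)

R = v₀² × sin(2θ) / g = 13.6² × sin(2 × 30°) / 9.8 = 184.96 × 0.866025 / 9.8 = 16.3449 m
R = 16.3449 m / 0.01 = 1634 cm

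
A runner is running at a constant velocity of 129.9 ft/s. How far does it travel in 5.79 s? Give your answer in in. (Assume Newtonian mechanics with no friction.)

v = 129.9 ft/s × 0.3048 = 39.5935 m/s
d = v × t = 39.5935 × 5.79 = 229.246 m
d = 229.246 m / 0.0254 = 9025 in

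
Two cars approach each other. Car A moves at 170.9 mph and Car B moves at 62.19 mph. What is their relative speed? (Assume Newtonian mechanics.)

v_rel = v_A + v_B = 170.9 + 62.19 = 233.09 mph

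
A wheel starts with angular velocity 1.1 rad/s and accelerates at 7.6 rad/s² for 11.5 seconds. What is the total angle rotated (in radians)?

θ = ω₀t + ½αt² = 1.1×11.5 + ½×7.6×11.5² = 515.2 rad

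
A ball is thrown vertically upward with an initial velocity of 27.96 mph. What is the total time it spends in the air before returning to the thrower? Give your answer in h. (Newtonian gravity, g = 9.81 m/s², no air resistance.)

v₀ = 27.96 mph × 0.44704 = 12.49924 m/s
t_total = 2 × v₀ / g = 2 × 12.49924 / 9.81 = 2.548265 s
t_total = 2.548265 s / 3600.0 = 0.0007079 h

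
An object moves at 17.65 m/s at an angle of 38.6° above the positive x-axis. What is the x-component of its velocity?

vₓ = v cos(θ) = 17.65 × cos(38.6°) = 13.79 m/s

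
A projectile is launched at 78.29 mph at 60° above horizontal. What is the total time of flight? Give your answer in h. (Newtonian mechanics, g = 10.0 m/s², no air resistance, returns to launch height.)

v₀ = 78.29 mph × 0.44704 = 34.9988 m/s
T = 2 × v₀ × sin(θ) / g = 2 × 34.9988 × sin(60°) / 10.0 = 2 × 34.9988 × 0.866025 / 10.0 = 6.06197 s
T = 6.06197 s / 3600.0 = 0.001684 h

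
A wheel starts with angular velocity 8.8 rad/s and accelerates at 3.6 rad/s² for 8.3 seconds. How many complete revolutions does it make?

θ = ω₀t + ½αt² = 8.8×8.3 + ½×3.6×8.3² = 197.042 rad
Total revolutions = θ/(2π) = 197.042/(2π) = 31.36
Complete revolutions = ⌊31.36⌋ = 31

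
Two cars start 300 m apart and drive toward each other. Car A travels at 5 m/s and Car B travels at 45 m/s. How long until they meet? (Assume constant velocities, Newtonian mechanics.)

Combined speed: v_combined = 5 + 45 = 50 m/s
Time to meet: t = d/v_combined = 300/50 = 6.0 s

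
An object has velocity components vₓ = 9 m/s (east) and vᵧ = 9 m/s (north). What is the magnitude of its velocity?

|v| = √(vₓ² + vᵧ²) = √(9² + 9²) = √(162) = 12.73 m/s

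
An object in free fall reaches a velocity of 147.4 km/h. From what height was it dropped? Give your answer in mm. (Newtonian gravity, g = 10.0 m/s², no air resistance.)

v = 147.4 km/h × 0.2777777777777778 = 40.9444 m/s
h = v² / (2g) = 40.9444² / (2 × 10.0) = 83.8222 m
h = 83.8222 m / 0.001 = 83820 mm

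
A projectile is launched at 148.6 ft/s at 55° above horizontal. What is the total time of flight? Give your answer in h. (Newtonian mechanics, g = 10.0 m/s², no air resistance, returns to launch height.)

v₀ = 148.6 ft/s × 0.3048 = 45.2933 m/s
T = 2 × v₀ × sin(θ) / g = 2 × 45.2933 × sin(55°) / 10.0 = 2 × 45.2933 × 0.819152 / 10.0 = 7.42042 s
T = 7.42042 s / 3600.0 = 0.002061 h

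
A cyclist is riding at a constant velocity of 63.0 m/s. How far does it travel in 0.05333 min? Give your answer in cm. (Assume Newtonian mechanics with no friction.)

t = 0.05333 min × 60.0 = 3.1998 s
d = v × t = 63.0 × 3.1998 = 201.587 m
d = 201.587 m / 0.01 = 20160 cm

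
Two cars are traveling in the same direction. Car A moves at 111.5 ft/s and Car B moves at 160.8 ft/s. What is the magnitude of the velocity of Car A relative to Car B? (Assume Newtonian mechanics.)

v_rel = |v_A - v_B| = |111.5 - 160.8| = 49.3 ft/s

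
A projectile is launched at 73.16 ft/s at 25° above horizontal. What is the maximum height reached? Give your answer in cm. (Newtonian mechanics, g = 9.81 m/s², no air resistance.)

v₀ = 73.16 ft/s × 0.3048 = 22.2992 m/s
H = v₀² × sin²(θ) / (2g) = 22.2992² × sin(25°)² / (2 × 9.81) = 497.254 × 0.178606 / 19.62 = 4.52663 m
H = 4.52663 m / 0.01 = 452.7 cm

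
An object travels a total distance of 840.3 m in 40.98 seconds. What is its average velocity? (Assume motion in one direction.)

v_avg = Δd / Δt = 840.3 / 40.98 = 20.51 m/s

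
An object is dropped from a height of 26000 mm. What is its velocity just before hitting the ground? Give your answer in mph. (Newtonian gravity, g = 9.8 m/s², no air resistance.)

h = 26000 mm × 0.001 = 26.0 m
v = √(2gh) = √(2 × 9.8 × 26.0) = 22.5743 m/s
v = 22.5743 m/s / 0.44704 = 50.5 mph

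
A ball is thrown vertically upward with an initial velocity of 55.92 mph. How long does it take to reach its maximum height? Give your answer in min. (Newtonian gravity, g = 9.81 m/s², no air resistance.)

v₀ = 55.92 mph × 0.44704 = 24.9985 m/s
t_up = v₀ / g = 24.9985 / 9.81 = 2.54827 s
t_up = 2.54827 s / 60.0 = 0.04247 min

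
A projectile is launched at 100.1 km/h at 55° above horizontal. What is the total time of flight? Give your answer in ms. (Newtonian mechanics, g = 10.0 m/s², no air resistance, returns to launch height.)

v₀ = 100.1 km/h × 0.2777777777777778 = 27.8056 m/s
T = 2 × v₀ × sin(θ) / g = 2 × 27.8056 × sin(55°) / 10.0 = 2 × 27.8056 × 0.819152 / 10.0 = 4.5554 s
T = 4.5554 s / 0.001 = 4555 ms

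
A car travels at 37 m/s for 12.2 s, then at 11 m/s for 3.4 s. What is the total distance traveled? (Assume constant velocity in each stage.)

d₁ = v₁t₁ = 37 × 12.2 = 451.4 m
d₂ = v₂t₂ = 11 × 3.4 = 37.4 m
d_total = 451.4 + 37.4 = 488.8 m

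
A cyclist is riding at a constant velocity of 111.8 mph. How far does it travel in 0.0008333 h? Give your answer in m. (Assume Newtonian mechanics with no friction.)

v = 111.8 mph × 0.44704 = 49.9791 m/s
t = 0.0008333 h × 3600.0 = 2.99988 s
d = v × t = 49.9791 × 2.99988 = 149.9 m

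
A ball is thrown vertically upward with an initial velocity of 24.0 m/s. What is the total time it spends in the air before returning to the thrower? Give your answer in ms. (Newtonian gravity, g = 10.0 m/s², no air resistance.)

t_total = 2 × v₀ / g = 2 × 24.0 / 10.0 = 4.8 s
t_total = 4.8 s / 0.001 = 4800 ms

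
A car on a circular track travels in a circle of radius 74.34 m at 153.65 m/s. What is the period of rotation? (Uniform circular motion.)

T = 2πr/v = 2π×74.34/153.65 = 3.04 s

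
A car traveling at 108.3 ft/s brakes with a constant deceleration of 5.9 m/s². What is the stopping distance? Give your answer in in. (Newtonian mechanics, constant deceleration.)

v₀ = 108.3 ft/s × 0.3048 = 33.0098 m/s
d = v₀² / (2a) = 33.0098² / (2 × 5.9) = 1089.65 / 11.8 = 92.3432 m
d = 92.3432 m / 0.0254 = 3636 in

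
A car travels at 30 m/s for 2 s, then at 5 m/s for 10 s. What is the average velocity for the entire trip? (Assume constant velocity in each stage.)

d₁ = v₁t₁ = 30 × 2 = 60 m
d₂ = v₂t₂ = 5 × 10 = 50 m
d_total = 110 m, t_total = 12 s
v_avg = d_total/t_total = 110/12 = 9.17 m/s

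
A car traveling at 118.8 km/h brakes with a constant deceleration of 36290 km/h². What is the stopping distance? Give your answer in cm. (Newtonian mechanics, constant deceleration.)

v₀ = 118.8 km/h × 0.2777777777777778 = 33.0 m/s
a = 36290 km/h² × 7.716049382716049e-05 = 2.80015 m/s²
d = v₀² / (2a) = 33.0² / (2 × 2.80015) = 1089.0 / 5.6003 = 194.454 m
d = 194.454 m / 0.01 = 19450 cm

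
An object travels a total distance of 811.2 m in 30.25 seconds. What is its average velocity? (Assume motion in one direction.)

v_avg = Δd / Δt = 811.2 / 30.25 = 26.82 m/s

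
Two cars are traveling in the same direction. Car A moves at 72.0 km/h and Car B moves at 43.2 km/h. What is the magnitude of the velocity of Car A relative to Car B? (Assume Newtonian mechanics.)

v_rel = |v_A - v_B| = |72.0 - 43.2| = 28.8 km/h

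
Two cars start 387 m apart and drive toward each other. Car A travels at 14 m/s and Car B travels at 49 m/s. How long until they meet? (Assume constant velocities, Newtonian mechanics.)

Combined speed: v_combined = 14 + 49 = 63 m/s
Time to meet: t = d/v_combined = 387/63 = 6.14 s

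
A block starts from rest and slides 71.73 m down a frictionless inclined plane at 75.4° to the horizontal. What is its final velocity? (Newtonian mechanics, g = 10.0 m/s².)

a = g sin(θ) = 10.0 × sin(75.4°) = 9.6771 m/s²
v = √(2ad) = √(2 × 9.6771 × 71.73) = 37.26 m/s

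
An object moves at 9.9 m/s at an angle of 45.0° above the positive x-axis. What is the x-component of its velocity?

vₓ = v cos(θ) = 9.9 × cos(45.0°) = 7.0 m/s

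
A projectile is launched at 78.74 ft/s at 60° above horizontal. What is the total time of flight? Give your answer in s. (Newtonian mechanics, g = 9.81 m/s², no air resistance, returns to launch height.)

v₀ = 78.74 ft/s × 0.3048 = 24.0 m/s
T = 2 × v₀ × sin(θ) / g = 2 × 24.0 × sin(60°) / 9.81 = 2 × 24.0 × 0.866025 / 9.81 = 4.237 s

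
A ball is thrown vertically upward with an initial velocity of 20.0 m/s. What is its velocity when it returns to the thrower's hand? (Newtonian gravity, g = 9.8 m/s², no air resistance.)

By conservation of energy (no air resistance), the ball returns to the throw height with the same speed as launch, but directed downward.
|v_ground| = v₀ = 20.0 m/s
v_ground = 20.0 m/s (downward)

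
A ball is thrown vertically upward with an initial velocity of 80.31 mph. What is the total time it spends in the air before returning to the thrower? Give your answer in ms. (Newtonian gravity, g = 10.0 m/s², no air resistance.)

v₀ = 80.31 mph × 0.44704 = 35.9018 m/s
t_total = 2 × v₀ / g = 2 × 35.9018 / 10.0 = 7.18036 s
t_total = 7.18036 s / 0.001 = 7180 ms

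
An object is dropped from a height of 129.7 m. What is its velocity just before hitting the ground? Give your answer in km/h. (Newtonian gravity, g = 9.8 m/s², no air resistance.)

v = √(2gh) = √(2 × 9.8 × 129.7) = 50.4194 m/s
v = 50.4194 m/s / 0.2777777777777778 = 181.5 km/h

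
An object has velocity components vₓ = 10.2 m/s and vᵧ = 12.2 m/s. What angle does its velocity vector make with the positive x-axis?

θ = arctan(vᵧ/vₓ) = arctan(12.2/10.2) = 50.1°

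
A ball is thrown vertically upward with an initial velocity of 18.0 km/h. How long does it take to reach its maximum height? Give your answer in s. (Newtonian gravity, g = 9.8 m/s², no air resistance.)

v₀ = 18.0 km/h × 0.2777777777777778 = 5.0 m/s
t_up = v₀ / g = 5.0 / 9.8 = 0.5102 s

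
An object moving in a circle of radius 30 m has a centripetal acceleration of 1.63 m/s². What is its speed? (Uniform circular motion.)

v = √(a_c × r) = √(1.63 × 30) = 6.99 m/s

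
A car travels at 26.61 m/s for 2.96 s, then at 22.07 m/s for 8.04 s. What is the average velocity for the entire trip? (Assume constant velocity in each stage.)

d₁ = v₁t₁ = 26.61 × 2.96 = 78.7656 m
d₂ = v₂t₂ = 22.07 × 8.04 = 177.4428 m
d_total = 256.2084 m, t_total = 11.0 s
v_avg = d_total/t_total = 256.2084/11.0 = 23.29 m/s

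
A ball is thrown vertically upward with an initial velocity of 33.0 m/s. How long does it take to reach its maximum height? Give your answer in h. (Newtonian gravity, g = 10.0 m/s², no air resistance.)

t_up = v₀ / g = 33.0 / 10.0 = 3.3 s
t_up = 3.3 s / 3600.0 = 0.0009167 h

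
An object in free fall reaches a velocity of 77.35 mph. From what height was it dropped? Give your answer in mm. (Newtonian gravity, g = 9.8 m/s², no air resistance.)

v = 77.35 mph × 0.44704 = 34.5785 m/s
h = v² / (2g) = 34.5785² / (2 × 9.8) = 61.0037 m
h = 61.0037 m / 0.001 = 61000 mm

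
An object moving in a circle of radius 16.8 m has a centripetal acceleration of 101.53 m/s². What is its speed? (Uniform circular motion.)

v = √(a_c × r) = √(101.53 × 16.8) = 41.3 m/s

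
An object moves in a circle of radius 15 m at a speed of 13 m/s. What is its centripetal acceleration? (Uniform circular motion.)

a_c = v²/r = 13²/15 = 169/15 = 11.27 m/s²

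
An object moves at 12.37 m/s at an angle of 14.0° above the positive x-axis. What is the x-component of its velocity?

vₓ = v cos(θ) = 12.37 × cos(14.0°) = 12.0 m/s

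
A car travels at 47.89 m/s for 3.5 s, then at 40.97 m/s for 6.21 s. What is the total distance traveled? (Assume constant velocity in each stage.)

d₁ = v₁t₁ = 47.89 × 3.5 = 167.615 m
d₂ = v₂t₂ = 40.97 × 6.21 = 254.4237 m
d_total = 167.615 + 254.4237 = 422.04 m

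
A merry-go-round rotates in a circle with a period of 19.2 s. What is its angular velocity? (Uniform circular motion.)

ω = 2π/T = 2π/19.2 = 0.3272 rad/s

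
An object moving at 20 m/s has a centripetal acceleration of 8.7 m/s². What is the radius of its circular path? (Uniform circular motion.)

r = v²/a_c = 20²/8.7 = 45.98 m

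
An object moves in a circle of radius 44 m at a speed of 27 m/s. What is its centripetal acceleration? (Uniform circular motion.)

a_c = v²/r = 27²/44 = 729/44 = 16.57 m/s²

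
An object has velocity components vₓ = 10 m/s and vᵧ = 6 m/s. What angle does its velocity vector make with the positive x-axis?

θ = arctan(vᵧ/vₓ) = arctan(6/10) = 30.96°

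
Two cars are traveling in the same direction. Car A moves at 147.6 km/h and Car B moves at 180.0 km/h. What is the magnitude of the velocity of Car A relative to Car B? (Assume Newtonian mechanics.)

v_rel = |v_A - v_B| = |147.6 - 180.0| = 32.4 km/h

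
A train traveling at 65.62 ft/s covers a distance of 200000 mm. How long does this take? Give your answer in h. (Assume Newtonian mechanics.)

d = 200000 mm × 0.001 = 200.0 m
v = 65.62 ft/s × 0.3048 = 20.001 m/s
t = d / v = 200.0 / 20.001 = 9.9995 s
t = 9.9995 s / 3600.0 = 0.002778 h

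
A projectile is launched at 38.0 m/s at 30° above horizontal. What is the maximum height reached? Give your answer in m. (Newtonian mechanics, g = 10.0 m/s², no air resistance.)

H = v₀² × sin²(θ) / (2g) = 38.0² × sin(30°)² / (2 × 10.0) = 1444.0 × 0.25 / 20.0 = 18.05 m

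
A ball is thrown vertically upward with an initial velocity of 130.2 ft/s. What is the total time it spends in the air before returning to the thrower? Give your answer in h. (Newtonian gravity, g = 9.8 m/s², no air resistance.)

v₀ = 130.2 ft/s × 0.3048 = 39.685 m/s
t_total = 2 × v₀ / g = 2 × 39.685 / 9.8 = 8.09898 s
t_total = 8.09898 s / 3600.0 = 0.00225 h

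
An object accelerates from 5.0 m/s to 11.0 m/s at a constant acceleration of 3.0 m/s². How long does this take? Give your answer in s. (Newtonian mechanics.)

t = (v - v₀) / a = (11.0 - 5.0) / 3.0 = 2.0 s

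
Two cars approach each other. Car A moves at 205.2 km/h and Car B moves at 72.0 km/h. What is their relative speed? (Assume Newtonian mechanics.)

v_rel = v_A + v_B = 205.2 + 72.0 = 277.2 km/h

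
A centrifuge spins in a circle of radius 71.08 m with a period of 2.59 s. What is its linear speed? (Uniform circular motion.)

v = 2πr/T = 2π×71.08/2.59 = 172.44 m/s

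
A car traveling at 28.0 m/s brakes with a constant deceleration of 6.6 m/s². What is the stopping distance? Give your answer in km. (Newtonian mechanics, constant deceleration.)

d = v₀² / (2a) = 28.0² / (2 × 6.6) = 784.0 / 13.2 = 59.3939 m
d = 59.3939 m / 1000.0 = 0.05939 km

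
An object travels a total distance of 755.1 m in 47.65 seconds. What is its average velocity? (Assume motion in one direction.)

v_avg = Δd / Δt = 755.1 / 47.65 = 15.85 m/s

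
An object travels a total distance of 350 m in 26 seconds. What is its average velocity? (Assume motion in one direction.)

v_avg = Δd / Δt = 350 / 26 = 13.46 m/s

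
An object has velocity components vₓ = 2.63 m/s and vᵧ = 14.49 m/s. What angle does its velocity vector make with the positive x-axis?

θ = arctan(vᵧ/vₓ) = arctan(14.49/2.63) = 79.71°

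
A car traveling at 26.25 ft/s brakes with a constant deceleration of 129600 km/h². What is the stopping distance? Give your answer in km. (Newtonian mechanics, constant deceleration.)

v₀ = 26.25 ft/s × 0.3048 = 8.001 m/s
a = 129600 km/h² × 7.716049382716049e-05 = 10.0 m/s²
d = v₀² / (2a) = 8.001² / (2 × 10.0) = 64.016 / 20.0 = 3.2008 m
d = 3.2008 m / 1000.0 = 0.003201 km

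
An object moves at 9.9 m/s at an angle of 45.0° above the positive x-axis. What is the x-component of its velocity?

vₓ = v cos(θ) = 9.9 × cos(45.0°) = 7.0 m/s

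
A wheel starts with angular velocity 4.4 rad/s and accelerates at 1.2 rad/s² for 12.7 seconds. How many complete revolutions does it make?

θ = ω₀t + ½αt² = 4.4×12.7 + ½×1.2×12.7² = 152.654 rad
Total revolutions = θ/(2π) = 152.654/(2π) = 24.3
Complete revolutions = ⌊24.3⌋ = 24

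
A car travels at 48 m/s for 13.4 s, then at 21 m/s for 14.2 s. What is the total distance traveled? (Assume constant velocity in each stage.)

d₁ = v₁t₁ = 48 × 13.4 = 643.2 m
d₂ = v₂t₂ = 21 × 14.2 = 298.2 m
d_total = 643.2 + 298.2 = 941.4 m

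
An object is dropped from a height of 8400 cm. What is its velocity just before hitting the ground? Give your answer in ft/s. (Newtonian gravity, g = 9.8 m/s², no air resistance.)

h = 8400 cm × 0.01 = 84.0 m
v = √(2gh) = √(2 × 9.8 × 84.0) = 40.5759 m/s
v = 40.5759 m/s / 0.3048 = 133.1 ft/s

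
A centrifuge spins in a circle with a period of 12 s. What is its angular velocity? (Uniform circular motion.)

ω = 2π/T = 2π/12 = 0.5236 rad/s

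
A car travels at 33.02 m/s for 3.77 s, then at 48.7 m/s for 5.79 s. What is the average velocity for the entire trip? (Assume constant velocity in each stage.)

d₁ = v₁t₁ = 33.02 × 3.77 = 124.4854 m
d₂ = v₂t₂ = 48.7 × 5.79 = 281.973 m
d_total = 406.4584 m, t_total = 9.56 s
v_avg = d_total/t_total = 406.4584/9.56 = 42.52 m/s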